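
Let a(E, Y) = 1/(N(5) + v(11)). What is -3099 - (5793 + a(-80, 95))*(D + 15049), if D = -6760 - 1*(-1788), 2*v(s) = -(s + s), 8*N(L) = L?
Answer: -4845389664/83 ≈ -5.8378e+7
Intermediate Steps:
N(L) = L/8
v(s) = -s (v(s) = (-(s + s))/2 = (-2*s)/2 = -s)
D = -4972 (D = -6760 + 1788 = -4972)
a(E, Y) = -8/83 (a(E, Y) = 1/((1/8)*5 - 1*11) = 1/(5/8 - 11) = 1/(-83/8) = -8/83)
-3099 - (5793 + a(-80, 95))*(D + 15049) = -3099 - (5793 - 8/83)*(-4972 + 15049) = -3099 - 480811*10077/83 = -3099 - 1*4845132447/83 = -3099 - 4845132447/83 = -4845389664/83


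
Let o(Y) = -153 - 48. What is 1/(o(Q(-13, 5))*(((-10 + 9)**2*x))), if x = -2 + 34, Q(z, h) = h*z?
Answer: -1/6432 ≈ -0.00015547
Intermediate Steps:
x = 32
o(Y) = -201
1/(o(Q(-13, 5))*(((-10 + 9)**2*x))) = 1/((-201)*(((-10 + 9)**2*32))) = -1/(201*((-1)**2*32)) = -1/(201*(1*32)) = -1/201/32 = -1/201*1/32 = -1/6432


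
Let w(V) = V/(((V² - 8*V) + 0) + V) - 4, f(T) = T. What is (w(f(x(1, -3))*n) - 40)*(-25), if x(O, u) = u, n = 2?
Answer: 14325/13 ≈ 1101.9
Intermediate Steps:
w(V) = -4 + V/(V² - 7*V) (w(V) = V/((V² - 8*V) + V) - 4 = V/(V² - 7*V) - 4 = -4 + V/(V² - 7*V))
(w(f(x(1, -3))*n) - 40)*(-25) = ((29 - (-12)*2)/(-7 - 3*2) - 40)*(-25) = ((29 - 4*(-6))/(-7 - 6) - 40)*(-25) = ((29 + 24)/(-13) - 40)*(-25) = (-1/13*53 - 40)*(-25) = (-53/13 - 40)*(-25) = -573/13*(-25) = 14325/13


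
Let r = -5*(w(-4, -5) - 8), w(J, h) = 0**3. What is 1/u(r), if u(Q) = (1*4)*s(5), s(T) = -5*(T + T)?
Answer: -1/200 ≈ -0.0050000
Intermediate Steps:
w(J, h) = 0
s(T) = -10*T
r = 40 (r = -5*(0 - 8) = -5*(-8) = 40)
u(Q) = -200 (u(Q) = (1*4)*(-10*5) = 4*(-50) = -200)
1/u(r) = 1/(-200) = -1/200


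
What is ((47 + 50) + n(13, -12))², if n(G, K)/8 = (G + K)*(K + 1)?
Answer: 81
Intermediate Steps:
n(G, K) = 8*(1 + K)*(G + K) (n(G, K) = 8*((G + K)*(K + 1)) = 8*((G + K)*(1 + K)) = 8*((1 + K)*(G + K)) = 8*(1 + K)*(G + K))
((47 + 50) + n(13, -12))² = ((47 + 50) + (8*13 + 8*(-12) + 8*(-12)² + 8*13*(-12)))² = (97 + (104 - 96 + 8*144 - 1248))² = (97 + (104 - 96 + 1152 - 1248))² = (97 - 88)² = 9² = 81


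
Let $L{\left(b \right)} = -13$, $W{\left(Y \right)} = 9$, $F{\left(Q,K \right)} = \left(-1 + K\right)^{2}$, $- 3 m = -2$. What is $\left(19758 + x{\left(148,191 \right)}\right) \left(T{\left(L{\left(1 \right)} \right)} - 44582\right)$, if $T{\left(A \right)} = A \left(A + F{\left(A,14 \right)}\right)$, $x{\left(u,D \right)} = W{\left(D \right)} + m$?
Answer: $- \frac{2764112830}{3} \approx -9.2137 \cdot 10^{8}$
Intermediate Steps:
$m = \frac{2}{3}$ ($m = \left(- \frac{1}{3}\right) \left(-2\right) = \frac{2}{3} \approx 0.66667$)
$x{\left(u,D \right)} = \frac{29}{3}$ ($x{\left(u,D \right)} = 9 + \frac{2}{3} = \frac{29}{3}$)
$T{\left(A \right)} = A \left(169 + A\right)$ ($T{\left(A \right)} = A \left(A + \left(-1 + 14\right)^{2}\right) = A \left(A + 13^{2}\right) = A \left(A + 169\right) = A \left(169 + A\right)$)
$\left(19758 + x{\left(148,191 \right)}\right) \left(T{\left(L{\left(1 \right)} \right)} - 44582\right) = \left(19758 + \frac{29}{3}\right) \left(- 13 \left(169 - 13\right) - 44582\right) = \frac{59303 \left(\left(-13\right) 156 - 44582\right)}{3} = \frac{59303 \left(-2028 - 44582\right)}{3} = \frac{59303}{3} \left(-46610\right) = - \frac{2764112830}{3}$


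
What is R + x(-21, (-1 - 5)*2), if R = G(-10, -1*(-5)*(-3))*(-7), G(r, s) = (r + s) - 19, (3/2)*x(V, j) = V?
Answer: 294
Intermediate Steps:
x(V, j) = 2*V/3
G(r, s) = -19 + r + s
R = 308 (R = (-19 - 10 - 1*(-5)*(-3))*(-7) = (-19 - 10 + 5*(-3))*(-7) = (-19 - 10 - 15)*(-7) = -44*(-7) = 308)
R + x(-21, (-1 - 5)*2) = 308 + (2/3)*(-21) = 308 - 14 = 294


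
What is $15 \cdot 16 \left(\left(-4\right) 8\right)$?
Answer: $-7680$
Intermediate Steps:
$15 \cdot 16 \left(\left(-4\right) 8\right) = 240 \left(-32\right) = -7680$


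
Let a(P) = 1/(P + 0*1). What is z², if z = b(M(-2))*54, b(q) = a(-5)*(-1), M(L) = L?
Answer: 2916/25 ≈ 116.64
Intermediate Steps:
a(P) = 1/P (a(P) = 1/(P + 0) = 1/P)
b(q) = ⅕ (b(q) = -1/(-5) = -⅕*(-1) = ⅕)
z = 54/5 (z = (⅕)*54 = 54/5 ≈ 10.800)
z² = (54/5)² = 2916/25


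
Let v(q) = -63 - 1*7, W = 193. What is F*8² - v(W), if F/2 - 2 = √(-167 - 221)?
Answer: 326 + 256*I*√97 ≈ 326.0 + 2521.3*I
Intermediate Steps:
F = 4 + 4*I*√97 (F = 4 + 2*√(-167 - 221) = 4 + 2*√(-388) = 4 + 2*(2*I*√97) = 4 + 4*I*√97 ≈ 4.0 + 39.395*I)
v(q) = -70 (v(q) = -63 - 7 = -70)
F*8² - v(W) = (4 + 4*I*√97)*8² - 1*(-70) = (4 + 4*I*√97)*64 + 70 = (256 + 256*I*√97) + 70 = 326 + 256*I*√97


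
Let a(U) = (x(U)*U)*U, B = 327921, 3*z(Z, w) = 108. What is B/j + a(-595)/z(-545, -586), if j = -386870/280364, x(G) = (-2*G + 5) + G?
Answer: 298739584444/52755 ≈ 5.6628e+6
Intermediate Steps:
x(G) = 5 - G (x(G) = (5 - 2*G) + G = 5 - G)
z(Z, w) = 36 (z(Z, w) = (1/3)*108 = 36)
a(U) = U**2*(5 - U) (a(U) = ((5 - U)*U)*U = (U*(5 - U))*U = U**2*(5 - U))
j = -193435/140182 (j = -386870*1/280364 = -193435/140182 ≈ -1.3799)
B/j + a(-595)/z(-545, -586) = 327921/(-193435/140182) + ((-595)**2*(5 - 1*(-595)))/36 = 327921*(-140182/193435) + (354025*(5 + 595))*(1/36) = -4178965602/17585 + (354025*600)*(1/36) = -4178965602/17585 + 212415000*(1/36) = -4178965602/17585 + 17701250/3 = 298739584444/52755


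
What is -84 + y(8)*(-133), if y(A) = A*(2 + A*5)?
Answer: -44772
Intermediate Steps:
y(A) = A*(2 + 5*A)
-84 + y(8)*(-133) = -84 + (8*(2 + 5*8))*(-133) = -84 + (8*(2 + 40))*(-133) = -84 + (8*42)*(-133) = -84 + 336*(-133) = -84 - 44688 = -44772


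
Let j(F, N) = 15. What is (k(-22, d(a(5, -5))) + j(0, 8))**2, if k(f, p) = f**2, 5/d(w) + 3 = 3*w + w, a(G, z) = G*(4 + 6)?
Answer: 249001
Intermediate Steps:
a(G, z) = 10*G (a(G, z) = G*10 = 10*G)
d(w) = 5/(-3 + 4*w) (d(w) = 5/(-3 + (3*w + w)) = 5/(-3 + 4*w))
(k(-22, d(a(5, -5))) + j(0, 8))**2 = ((-22)**2 + 15)**2 = (484 + 15)**2 = 499**2 = 249001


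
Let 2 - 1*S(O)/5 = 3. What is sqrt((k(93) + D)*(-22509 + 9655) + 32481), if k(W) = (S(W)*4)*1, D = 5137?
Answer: I*sqrt(65741437) ≈ 8108.1*I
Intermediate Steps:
S(O) = -5 (S(O) = 10 - 5*3 = 10 - 15 = -5)
k(W) = -20 (k(W) = -5*4*1 = -20*1 = -20)
sqrt((k(93) + D)*(-22509 + 9655) + 32481) = sqrt((-20 + 5137)*(-22509 + 9655) + 32481) = sqrt(5117*(-12854) + 32481) = sqrt(-65773918 + 32481) = sqrt(-65741437) = I*sqrt(65741437)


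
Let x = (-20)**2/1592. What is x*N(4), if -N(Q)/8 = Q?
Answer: -1600/199 ≈ -8.0402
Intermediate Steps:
N(Q) = -8*Q
x = 50/199 (x = 400*(1/1592) = 50/199 ≈ 0.25126)
x*N(4) = 50*(-8*4)/199 = (50/199)*(-32) = -1600/199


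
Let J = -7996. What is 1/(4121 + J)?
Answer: -1/3875 ≈ -0.00025806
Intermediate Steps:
1/(4121 + J) = 1/(4121 - 7996) = 1/(-3875) = -1/3875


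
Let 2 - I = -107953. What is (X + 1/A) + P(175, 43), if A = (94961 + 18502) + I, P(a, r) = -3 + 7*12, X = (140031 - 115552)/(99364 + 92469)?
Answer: 3445917897769/42475279194 ≈ 81.128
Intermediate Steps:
I = 107955 (I = 2 - 1*(-107953) = 2 + 107953 = 107955)
X = 24479/191833 ≈ 0.12761
P(a, r) = 81 (P(a, r) = -3 + 84 = 81)
A = 221418 (A = (94961 + 18502) + 107955 = 113463 + 107955 = 221418)
(X + 1/A) + P(175, 43) = (24479/191833 + 1/221418) + 81 = 5420283055/42475279194 + 81 = 3445917897769/42475279194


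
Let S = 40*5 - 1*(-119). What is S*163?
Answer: 51997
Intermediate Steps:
S = 319 (S = 200 + 119 = 319)
S*163 = 319*163 = 51997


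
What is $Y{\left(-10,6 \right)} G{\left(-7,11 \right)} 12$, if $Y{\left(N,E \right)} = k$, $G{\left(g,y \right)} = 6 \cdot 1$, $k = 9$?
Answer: $648$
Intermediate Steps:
$G{\left(g,y \right)} = 6$
$Y{\left(N,E \right)} = 9$
$Y{\left(-10,6 \right)} G{\left(-7,11 \right)} 12 = 9 \cdot 6 \cdot 12 = 54 \cdot 12 = 648$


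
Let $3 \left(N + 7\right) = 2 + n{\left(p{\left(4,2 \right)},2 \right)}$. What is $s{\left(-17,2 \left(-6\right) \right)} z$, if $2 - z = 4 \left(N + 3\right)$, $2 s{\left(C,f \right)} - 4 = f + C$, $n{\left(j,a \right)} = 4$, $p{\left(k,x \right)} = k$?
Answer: $-125$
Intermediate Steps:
$N = -5$ ($N = -7 + \frac{2 + 4}{3} = -7 + \frac{1}{3} \cdot 6 = -7 + 2 = -5$)
$s{\left(C,f \right)} = 2 + \frac{C}{2} + \frac{f}{2}$ ($s{\left(C,f \right)} = 2 + \frac{f + C}{2} = 2 + \frac{C + f}{2} = 2 + \left(\frac{C}{2} + \frac{f}{2}\right) = 2 + \frac{C}{2} + \frac{f}{2}$)
$z = 10$ ($z = 2 - 4 \left(-5 + 3\right) = 2 - 4 \left(-2\right) = 2 - -8 = 2 + 8 = 10$)
$s{\left(-17,2 \left(-6\right) \right)} z = \left(2 + \frac{1}{2} \left(-17\right) + \frac{2 \left(-6\right)}{2}\right) 10 = \left(2 - \frac{17}{2} + \frac{1}{2} \left(-12\right)\right) 10 = \left(2 - \frac{17}{2} - 6\right) 10 = \left(- \frac{25}{2}\right) 10 = -125$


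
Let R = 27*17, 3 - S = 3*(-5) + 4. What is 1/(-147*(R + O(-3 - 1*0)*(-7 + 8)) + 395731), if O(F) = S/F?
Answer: 1/328944 ≈ 3.0400e-6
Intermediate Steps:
S = 14 (S = 3 - (3*(-5) + 4) = 3 - (-15 + 4) = 3 - 1*(-11) = 3 + 11 = 14)
O(F) = 14/F
R = 459
1/(-147*(R + O(-3 - 1*0)*(-7 + 8)) + 395731) = 1/(-147*(459 + (14/(-3 - 1*0))*(-7 + 8)) + 395731) = 1/(-147*(459 + (14/(-3 + 0))*1) + 395731) = 1/(-147*(459 + (14/(-3))*1) + 395731) = 1/(-147*(459 + (14*(-⅓))*1) + 395731) = 1/(-147*(459 - 14/3*1) + 395731) = 1/(-147*(459 - 14/3) + 395731) = 1/(-147*1363/3 + 395731) = 1/(-66787 + 395731) = 1/328944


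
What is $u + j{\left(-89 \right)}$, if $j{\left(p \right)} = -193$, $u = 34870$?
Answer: $34677$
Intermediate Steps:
$u + j{\left(-89 \right)} = 34870 - 193 = 34677$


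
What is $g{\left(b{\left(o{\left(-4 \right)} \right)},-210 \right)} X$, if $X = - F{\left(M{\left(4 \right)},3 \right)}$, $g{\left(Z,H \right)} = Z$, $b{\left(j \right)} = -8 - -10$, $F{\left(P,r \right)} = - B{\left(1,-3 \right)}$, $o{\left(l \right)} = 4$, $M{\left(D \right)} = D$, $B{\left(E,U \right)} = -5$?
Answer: $-10$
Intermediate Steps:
$F{\left(P,r \right)} = 5$ ($F{\left(P,r \right)} = \left(-1\right) \left(-5\right) = 5$)
$b{\left(j \right)} = 2$ ($b{\left(j \right)} = -8 + 10 = 2$)
$X = -5$ ($X = \left(-1\right) 5 = -5$)
$g{\left(b{\left(o{\left(-4 \right)} \right)},-210 \right)} X = 2 \left(-5\right) = -10$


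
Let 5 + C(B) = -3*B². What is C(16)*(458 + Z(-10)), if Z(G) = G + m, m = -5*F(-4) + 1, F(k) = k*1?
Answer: -362537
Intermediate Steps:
F(k) = k
C(B) = -5 - 3*B²
m = 21 (m = -5*(-4) + 1 = 20 + 1 = 21)
Z(G) = 21 + G (Z(G) = G + 21 = 21 + G)
C(16)*(458 + Z(-10)) = (-5 - 3*16²)*(458 + (21 - 10)) = (-5 - 3*256)*(458 + 11) = (-5 - 768)*469 = -773*469 = -362537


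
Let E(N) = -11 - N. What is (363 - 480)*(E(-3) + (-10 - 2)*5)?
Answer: 7956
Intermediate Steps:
(363 - 480)*(E(-3) + (-10 - 2)*5) = (363 - 480)*((-11 - 1*(-3)) + (-10 - 2)*5) = -117*((-11 + 3) - 12*5) = -117*(-8 - 60) = -117*(-68) = 7956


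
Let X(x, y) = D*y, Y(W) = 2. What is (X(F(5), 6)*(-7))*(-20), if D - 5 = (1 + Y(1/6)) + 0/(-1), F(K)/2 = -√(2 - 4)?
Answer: 6720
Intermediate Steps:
F(K) = -2*I*√2 (F(K) = 2*(-√(2 - 4)) = 2*(-√(-2)) = 2*(-I*√2) = -2*I*√2)
D = 8 (D = 5 + ((1 + 2) + 0/(-1)) = 5 + (3 + 0*(-1)) = 5 + (3 + 0) = 5 + 3 = 8)
X(x, y) = 8*y
(X(F(5), 6)*(-7))*(-20) = ((8*6)*(-7))*(-20) = (48*(-7))*(-20) = -336*(-20) = 6720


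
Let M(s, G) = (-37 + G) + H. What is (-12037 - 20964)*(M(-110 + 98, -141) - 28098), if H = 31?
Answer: 932113245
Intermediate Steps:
M(s, G) = -6 + G (M(s, G) = (-37 + G) + 31 = -6 + G)
(-12037 - 20964)*(M(-110 + 98, -141) - 28098) = (-12037 - 20964)*((-6 - 141) - 28098) = -33001*(-147 - 28098) = -33001*(-28245) = 932113245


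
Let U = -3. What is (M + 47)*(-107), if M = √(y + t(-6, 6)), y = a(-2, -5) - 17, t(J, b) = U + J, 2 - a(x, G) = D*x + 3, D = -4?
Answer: -5029 - 107*I*√35 ≈ -5029.0 - 633.02*I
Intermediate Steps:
a(x, G) = -1 + 4*x (a(x, G) = 2 - (-4*x + 3) = 2 - (3 - 4*x) = 2 + (-3 + 4*x) = -1 + 4*x)
t(J, b) = -3 + J
y = -26 (y = (-1 + 4*(-2)) - 17 = (-1 - 8) - 17 = -9 - 17 = -26)
M = I*√35 (M = √(-26 + (-3 - 6)) = √(-26 - 9) = √(-35) = I*√35 ≈ 5.9161*I)
(M + 47)*(-107) = (I*√35 + 47)*(-107) = (47 + I*√35)*(-107) = -5029 - 107*I*√35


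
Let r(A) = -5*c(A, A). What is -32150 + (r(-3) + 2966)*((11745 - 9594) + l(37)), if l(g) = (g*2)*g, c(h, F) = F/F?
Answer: 14444179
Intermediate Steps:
c(h, F) = 1
l(g) = 2*g**2 (l(g) = (2*g)*g = 2*g**2)
r(A) = -5 (r(A) = -5*1 = -5)
-32150 + (r(-3) + 2966)*((11745 - 9594) + l(37)) = -32150 + (-5 + 2966)*((11745 - 9594) + 2*37**2) = -32150 + 2961*(2151 + 2*1369) = -32150 + 2961*(2151 + 2738) = -32150 + 2961*4889 = -32150 + 14476329 = 14444179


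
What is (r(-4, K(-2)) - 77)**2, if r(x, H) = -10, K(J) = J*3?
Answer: 7569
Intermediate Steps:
K(J) = 3*J
(r(-4, K(-2)) - 77)**2 = (-10 - 77)**2 = (-87)**2 = 7569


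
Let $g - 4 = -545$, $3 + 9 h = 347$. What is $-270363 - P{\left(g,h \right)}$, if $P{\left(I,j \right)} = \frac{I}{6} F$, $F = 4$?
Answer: $- \frac{810007}{3} \approx -2.7 \cdot 10^{5}$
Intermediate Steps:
$h = \frac{344}{9}$ ($h = - \frac{1}{3} + \frac{1}{9} \cdot 347 = - \frac{1}{3} + \frac{347}{9} = \frac{344}{9} \approx 38.222$)
$g = -541$ ($g = 4 - 545 = -541$)
$P{\left(I,j \right)} = \frac{2 I}{3}$ ($P{\left(I,j \right)} = \frac{I}{6} \cdot 4 = \frac{2 I}{3}$)
$-270363 - P{\left(g,h \right)} = -270363 - \frac{2}{3} \left(-541\right) = -270363 - - \frac{1082}{3} = -270363 + \frac{1082}{3} = - \frac{810007}{3}$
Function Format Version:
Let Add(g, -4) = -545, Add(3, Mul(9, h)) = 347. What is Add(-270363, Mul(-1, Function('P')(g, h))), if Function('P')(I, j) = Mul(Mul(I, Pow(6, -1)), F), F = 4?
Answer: Rational(-810007, 3) ≈ -2.7000e+5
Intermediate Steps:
h = Rational(344, 9) (h = Add(Rational(-1, 3), Mul(Rational(1, 9), 347)) = Add(Rational(-1, 3), Rational(347, 9)) = Rational(344, 9) ≈ 38.222)
g = -541 (g = Add(4, -545) = -541)
Function('P')(I, j) = Mul(Rational(2, 3), I) (Function('P')(I, j) = Mul(Mul(I, Pow(6, -1)), 4) = Mul(Mul(I, Rational(1, 6)), 4) = Mul(Mul(Rational(1, 6), I), 4) = Mul(Rational(2, 3), I))
Add(-270363, Mul(-1, Function('P')(g, h))) = Add(-270363, Mul(-1, Mul(Rational(2, 3), -541))) = Add(-270363, Mul(-1, Rational(-1082, 3))) = Add(-270363, Rational(1082, 3)) = Rational(-810007, 3)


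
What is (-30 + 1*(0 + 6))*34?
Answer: -816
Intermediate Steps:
(-30 + 1*(0 + 6))*34 = (-30 + 1*6)*34 = (-30 + 6)*34 = -24*34 = -816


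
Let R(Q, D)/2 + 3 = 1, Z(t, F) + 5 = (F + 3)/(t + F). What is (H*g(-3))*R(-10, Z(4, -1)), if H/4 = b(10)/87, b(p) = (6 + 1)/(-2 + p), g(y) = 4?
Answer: -56/87 ≈ -0.64368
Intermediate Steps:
Z(t, F) = -5 + (3 + F)/(F + t) (Z(t, F) = -5 + (F + 3)/(t + F) = -5 + (3 + F)/(F + t))
b(p) = 7/(-2 + p)
R(Q, D) = -4 (R(Q, D) = -6 + 2*1 = -6 + 2 = -4)
H = 7/174 (H = 4*((7/(-2 + 10))/87) = 4*((7/8)*(1/87)) = 4*(7/696) = 7/174 ≈ 0.040230)
(H*g(-3))*R(-10, Z(4, -1)) = ((7/174)*4)*(-4) = (14/87)*(-4) = -56/87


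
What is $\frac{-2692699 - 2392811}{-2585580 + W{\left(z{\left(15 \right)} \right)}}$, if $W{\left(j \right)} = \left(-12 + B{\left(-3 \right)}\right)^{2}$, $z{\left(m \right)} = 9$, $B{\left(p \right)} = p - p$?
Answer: $\frac{847585}{430906} \approx 1.967$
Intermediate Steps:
$B{\left(p \right)} = 0$
$W{\left(j \right)} = 144$ ($W{\left(j \right)} = \left(-12 + 0\right)^{2} = \left(-12\right)^{2} = 144$)
$\frac{-2692699 - 2392811}{-2585580 + W{\left(z{\left(15 \right)} \right)}} = \frac{-2692699 - 2392811}{-2585580 + 144} = - \frac{5085510}{-2585436} = \left(-5085510\right) \left(- \frac{1}{2585436}\right) = \frac{847585}{430906}$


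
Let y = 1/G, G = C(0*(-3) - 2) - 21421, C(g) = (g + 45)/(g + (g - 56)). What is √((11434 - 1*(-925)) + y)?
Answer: √20417114909439251/1285303 ≈ 111.17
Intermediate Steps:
C(g) = (45 + g)/(-56 + 2*g) (C(g) = (45 + g)/(g + (-56 + g)) = (45 + g)/(-56 + 2*g))
G = -1285303/60 (G = (45 + (0*(-3) - 2))/(2*(-28 + (0*(-3) - 2))) - 21421 = (45 + (0 - 2))/(2*(-28 + (0 - 2))) - 21421 = (45 - 2)/(2*(-28 - 2)) - 21421 = (½)*43/(-30) - 21421 = (½)*(-1/30)*43 - 21421 = -43/60 - 21421 = -1285303/60 ≈ -21422.)
y = -60/1285303 (y = 1/(-1285303/60) = -60/1285303 ≈ -4.6682e-5)
√((11434 - 1*(-925)) + y) = √((11434 - 1*(-925)) - 60/1285303) = √((11434 + 925) - 60/1285303) = √(12359 - 60/1285303) = √(15885059717/1285303) = √20417114909439251/1285303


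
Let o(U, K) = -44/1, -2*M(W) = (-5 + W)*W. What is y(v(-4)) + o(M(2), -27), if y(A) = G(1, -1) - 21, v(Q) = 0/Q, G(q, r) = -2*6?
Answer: -77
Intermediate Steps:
G(q, r) = -12
M(W) = -W*(-5 + W)/2 (M(W) = -(-5 + W)*W/2 = -W*(-5 + W)/2)
v(Q) = 0
o(U, K) = -44 (o(U, K) = -44*1 = -44)
y(A) = -33 (y(A) = -12 - 21 = -33)
y(v(-4)) + o(M(2), -27) = -33 - 44 = -77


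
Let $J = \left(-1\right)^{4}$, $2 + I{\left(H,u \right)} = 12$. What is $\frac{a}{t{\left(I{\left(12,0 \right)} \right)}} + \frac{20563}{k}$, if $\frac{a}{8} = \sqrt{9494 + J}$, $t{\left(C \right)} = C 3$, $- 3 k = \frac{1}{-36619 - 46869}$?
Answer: $5150291232 + \frac{4 \sqrt{1055}}{5} \approx 5.1503 \cdot 10^{9}$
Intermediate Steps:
$I{\left(H,u \right)} = 10$ ($I{\left(H,u \right)} = -2 + 12 = 10$)
$k = \frac{1}{250464}$ ($k = - \frac{1}{3 \left(-36619 - 46869\right)} = - \frac{1}{3 \left(-83488\right)} = \left(- \frac{1}{3}\right) \left(- \frac{1}{83488}\right) = \frac{1}{250464} \approx 3.9926 \cdot 10^{-6}$)
$t{\left(C \right)} = 3 C$
$J = 1$
$a = 24 \sqrt{1055}$ ($a = 8 \sqrt{9494 + 1} = 8 \sqrt{9495} = 8 \cdot 3 \sqrt{1055} = 24 \sqrt{1055} \approx 779.54$)
$\frac{a}{t{\left(I{\left(12,0 \right)} \right)}} + \frac{20563}{k} = \frac{24 \sqrt{1055}}{3 \cdot 10} + 20563 \frac{1}{\frac{1}{250464}} = \frac{24 \sqrt{1055}}{30} + 20563 \cdot 250464 = 24 \sqrt{1055} \cdot \frac{1}{30} + 5150291232 = \frac{4 \sqrt{1055}}{5} + 5150291232 = 5150291232 + \frac{4 \sqrt{1055}}{5}$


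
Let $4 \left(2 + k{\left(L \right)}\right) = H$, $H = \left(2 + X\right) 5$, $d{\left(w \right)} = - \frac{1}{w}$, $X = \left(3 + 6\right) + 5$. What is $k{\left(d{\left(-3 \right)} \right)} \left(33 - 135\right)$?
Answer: $-1836$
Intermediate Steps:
$X = 14$ ($X = 9 + 5 = 14$)
$H = 80$ ($H = \left(2 + 14\right) 5 = 16 \cdot 5 = 80$)
$k{\left(L \right)} = 18$ ($k{\left(L \right)} = -2 + \frac{1}{4} \cdot 80 = -2 + 20 = 18$)
$k{\left(d{\left(-3 \right)} \right)} \left(33 - 135\right) = 18 \left(33 - 135\right) = 18 \left(-102\right) = -1836$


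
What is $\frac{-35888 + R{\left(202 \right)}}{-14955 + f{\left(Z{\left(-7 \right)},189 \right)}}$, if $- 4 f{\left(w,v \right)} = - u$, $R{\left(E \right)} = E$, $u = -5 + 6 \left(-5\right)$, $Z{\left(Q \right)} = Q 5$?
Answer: $\frac{142744}{59855} \approx 2.3848$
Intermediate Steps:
$Z{\left(Q \right)} = 5 Q$
$u = -35$ ($u = -5 - 30 = -35$)
$f{\left(w,v \right)} = - \frac{35}{4}$ ($f{\left(w,v \right)} = - \frac{\left(-1\right) \left(-35\right)}{4} = \left(- \frac{1}{4}\right) 35 = - \frac{35}{4}$)
$\frac{-35888 + R{\left(202 \right)}}{-14955 + f{\left(Z{\left(-7 \right)},189 \right)}} = \frac{-35888 + 202}{-14955 - \frac{35}{4}} = - \frac{35686}{- \frac{59855}{4}} = \left(-35686\right) \left(- \frac{4}{59855}\right) = \frac{142744}{59855}$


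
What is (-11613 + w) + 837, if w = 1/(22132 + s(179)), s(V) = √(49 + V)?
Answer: -1319589072491/122456299 - √57/244912598 ≈ -10776.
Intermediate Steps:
w = 1/(22132 + 2*√57) (w = 1/(22132 + √(49 + 179)) = 1/(22132 + √228) = 1/(22132 + 2*√57) ≈ 4.5153e-5)
(-11613 + w) + 837 = (-11613 + (5533/122456299 - √57/244912598)) + 837 = (-1422084994754/122456299 - √57/244912598) + 837 = -1319589072491/122456299 - √57/244912598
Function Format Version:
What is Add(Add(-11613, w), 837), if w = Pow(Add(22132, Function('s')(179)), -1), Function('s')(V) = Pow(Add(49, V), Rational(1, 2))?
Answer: Add(Rational(-1319589072491, 122456299), Mul(Rational(-1, 244912598), Pow(57, Rational(1, 2)))) ≈ -10776.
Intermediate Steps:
w = Pow(Add(22132, Mul(2, Pow(57, Rational(1, 2)))), -1) (w = Pow(Add(22132, Pow(Add(49, 179), Rational(1, 2))), -1) = Pow(Add(22132, Pow(228, Rational(1, 2))), -1) = Pow(Add(22132, Mul(2, Pow(57, Rational(1, 2)))), -1) ≈ 4.5153e-5)
Add(Add(-11613, w), 837) = Add(Add(-11613, Add(Rational(5533, 122456299), Mul(Rational(-1, 244912598), Pow(57, Rational(1, 2))))), 837) = Add(Add(Rational(-1422084994754, 122456299), Mul(Rational(-1, 244912598), Pow(57, Rational(1, 2)))), 837) = Add(Rational(-1319589072491, 122456299), Mul(Rational(-1, 244912598), Pow(57, Rational(1, 2))))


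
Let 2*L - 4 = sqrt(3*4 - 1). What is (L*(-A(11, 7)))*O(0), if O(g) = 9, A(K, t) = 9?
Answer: -162 - 81*sqrt(11)/2 ≈ -296.32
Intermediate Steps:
L = 2 + sqrt(11)/2 (L = 2 + sqrt(3*4 - 1)/2 = 2 + sqrt(12 - 1)/2 = 2 + sqrt(11)/2 ≈ 3.6583)
(L*(-A(11, 7)))*O(0) = ((2 + sqrt(11)/2)*(-1*9))*9 = ((2 + sqrt(11)/2)*(-9))*9 = (-18 - 9*sqrt(11)/2)*9 = -162 - 81*sqrt(11)/2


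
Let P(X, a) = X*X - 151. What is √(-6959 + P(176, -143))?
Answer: √23866 ≈ 154.49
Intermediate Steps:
P(X, a) = -151 + X² (P(X, a) = X² - 151 = -151 + X²)
√(-6959 + P(176, -143)) = √(-6959 + (-151 + 176²)) = √(-6959 + (-151 + 30976)) = √(-6959 + 30825) = √23866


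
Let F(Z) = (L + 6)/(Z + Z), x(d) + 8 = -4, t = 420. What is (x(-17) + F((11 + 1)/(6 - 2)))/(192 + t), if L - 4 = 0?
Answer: -31/1836 ≈ -0.016885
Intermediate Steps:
L = 4 (L = 4 + 0 = 4)
x(d) = -12 (x(d) = -8 - 4 = -12)
F(Z) = 5/Z (F(Z) = (4 + 6)/(Z + Z) = 10/((2*Z)) = 10*(1/(2*Z)) = 5/Z)
(x(-17) + F((11 + 1)/(6 - 2)))/(192 + t) = (-12 + 5/(((11 + 1)/(6 - 2))))/(192 + 420) = (-12 + 5/((12/4)))/612 = (-12 + 5/((12*(1/4))))*(1/612) = (-12 + 5/3)*(1/612) = -31/3*1/612 = -31/1836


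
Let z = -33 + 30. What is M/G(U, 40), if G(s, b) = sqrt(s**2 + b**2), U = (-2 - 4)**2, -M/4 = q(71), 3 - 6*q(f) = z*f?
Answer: -36*sqrt(181)/181 ≈ -2.6759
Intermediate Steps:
z = -3
q(f) = 1/2 + f/2 (q(f) = 1/2 - (-1)*f/2 = 1/2 + f/2)
M = -144 (M = -4*(1/2 + (1/2)*71) = -4*(1/2 + 71/2) = -4*36 = -144)
U = 36 (U = (-6)**2 = 36)
G(s, b) = sqrt(b**2 + s**2)
M/G(U, 40) = -144/sqrt(40**2 + 36**2) = -144/sqrt(1600 + 1296) = -144*sqrt(181)/724 = -36*sqrt(181)/181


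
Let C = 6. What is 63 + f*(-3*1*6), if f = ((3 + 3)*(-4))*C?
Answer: 2655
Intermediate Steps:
f = -144 (f = ((3 + 3)*(-4))*6 = (6*(-4))*6 = -24*6 = -144)
63 + f*(-3*1*6) = 63 - 144*(-3*1)*6 = 63 - (-432)*6 = 63 - 144*(-18) = 63 + 2592 = 2655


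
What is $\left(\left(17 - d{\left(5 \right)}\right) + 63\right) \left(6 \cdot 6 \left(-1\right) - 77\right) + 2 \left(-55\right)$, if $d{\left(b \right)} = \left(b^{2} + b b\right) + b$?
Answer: $-2935$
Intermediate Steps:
$d{\left(b \right)} = b + 2 b^{2}$ ($d{\left(b \right)} = \left(b^{2} + b^{2}\right) + b = 2 b^{2} + b = b + 2 b^{2}$)
$\left(\left(17 - d{\left(5 \right)}\right) + 63\right) \left(6 \cdot 6 \left(-1\right) - 77\right) + 2 \left(-55\right) = \left(\left(17 - 5 \left(1 + 2 \cdot 5\right)\right) + 63\right) \left(6 \cdot 6 \left(-1\right) - 77\right) + 2 \left(-55\right) = \left(\left(17 - 5 \left(1 + 10\right)\right) + 63\right) \left(36 \left(-1\right) - 77\right) - 110 = \left(\left(17 - 5 \cdot 11\right) + 63\right) \left(-36 - 77\right) - 110 = \left(\left(17 - 55\right) + 63\right) \left(-113\right) - 110 = \left(-38 + 63\right) \left(-113\right) - 110 = 25 \left(-113\right) - 110 = -2825 - 110 = -2935$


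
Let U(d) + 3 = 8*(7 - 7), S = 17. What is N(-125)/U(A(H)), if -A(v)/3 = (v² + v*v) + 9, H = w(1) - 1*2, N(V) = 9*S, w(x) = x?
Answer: -51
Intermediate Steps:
N(V) = 153 (N(V) = 9*17 = 153)
H = -1 (H = 1 - 1*2 = 1 - 2 = -1)
A(v) = -27 - 6*v² (A(v) = -3*((v² + v*v) + 9) = -3*((v² + v²) + 9) = -3*(2*v² + 9) = -3*(9 + 2*v²) = -27 - 6*v²)
U(d) = -3 (U(d) = -3 + 8*(7 - 7) = -3 + 8*0 = -3 + 0 = -3)
N(-125)/U(A(H)) = 153/(-3) = 153*(-⅓) = -51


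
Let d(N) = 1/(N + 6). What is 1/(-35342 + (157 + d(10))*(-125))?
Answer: -16/879597 ≈ -1.8190e-5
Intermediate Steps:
d(N) = 1/(6 + N)
1/(-35342 + (157 + d(10))*(-125)) = 1/(-35342 + (157 + 1/(6 + 10))*(-125)) = 1/(-35342 + (157 + 1/16)*(-125)) = 1/(-35342 + (2513/16)*(-125)) = 1/(-35342 - 314125/16) = 1/(-879597/16) = -16/879597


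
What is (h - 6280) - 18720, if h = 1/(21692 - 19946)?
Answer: -43649999/1746 ≈ -25000.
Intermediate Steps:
h = 1/1746 ≈ 0.00057274
(h - 6280) - 18720 = (1/1746 - 6280) - 18720 = -10964879/1746 - 18720 = -43649999/1746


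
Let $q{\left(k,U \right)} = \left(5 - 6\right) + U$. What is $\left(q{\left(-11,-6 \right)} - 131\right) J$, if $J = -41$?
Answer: $5658$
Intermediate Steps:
$q{\left(k,U \right)} = -1 + U$ ($q{\left(k,U \right)} = \left(5 - 6\right) + U = -1 + U$)
$\left(q{\left(-11,-6 \right)} - 131\right) J = \left(\left(-1 - 6\right) - 131\right) \left(-41\right) = \left(-7 - 131\right) \left(-41\right) = \left(-138\right) \left(-41\right) = 5658$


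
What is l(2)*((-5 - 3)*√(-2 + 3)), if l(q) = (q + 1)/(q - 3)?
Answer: 24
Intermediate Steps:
l(q) = (1 + q)/(-3 + q)
l(2)*((-5 - 3)*√(-2 + 3)) = ((1 + 2)/(-3 + 2))*((-5 - 3)*√(-2 + 3)) = (3/(-1))*(-8*√1) = (-1*3)*(-8*1) = -3*(-8) = 24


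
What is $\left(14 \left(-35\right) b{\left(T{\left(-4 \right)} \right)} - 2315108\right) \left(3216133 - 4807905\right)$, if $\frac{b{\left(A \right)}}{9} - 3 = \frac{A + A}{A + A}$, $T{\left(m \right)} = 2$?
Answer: $3713202949456$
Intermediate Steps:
$b{\left(A \right)} = 36$ ($b{\left(A \right)} = 27 + 9 \frac{A + A}{A + A} = 27 + 9 \frac{2 A}{2 A} = 27 + 9 \cdot 2 A \frac{1}{2 A} = 27 + 9 \cdot 1 = 27 + 9 = 36$)
$\left(14 \left(-35\right) b{\left(T{\left(-4 \right)} \right)} - 2315108\right) \left(3216133 - 4807905\right) = \left(14 \left(-35\right) 36 - 2315108\right) \left(3216133 - 4807905\right) = \left(\left(-490\right) 36 - 2315108\right) \left(-1591772\right) = \left(-17640 - 2315108\right) \left(-1591772\right) = \left(-2332748\right) \left(-1591772\right) = 3713202949456$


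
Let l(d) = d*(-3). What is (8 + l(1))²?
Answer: 25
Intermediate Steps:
l(d) = -3*d
(8 + l(1))² = (8 - 3*1)² = (8 - 3)² = 5² = 25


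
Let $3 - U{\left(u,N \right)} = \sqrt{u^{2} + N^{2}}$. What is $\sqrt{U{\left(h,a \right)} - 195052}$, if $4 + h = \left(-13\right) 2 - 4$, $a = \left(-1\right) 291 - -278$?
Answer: $\sqrt{-195049 - 5 \sqrt{53}} \approx 441.68 i$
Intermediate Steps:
$a = -13$ ($a = -291 + 278 = -13$)
$h = -34$ ($h = -4 - 30 = -34$)
$U{\left(u,N \right)} = 3 - \sqrt{N^{2} + u^{2}}$ ($U{\left(u,N \right)} = 3 - \sqrt{u^{2} + N^{2}} = 3 - \sqrt{N^{2} + u^{2}}$)
$\sqrt{U{\left(h,a \right)} - 195052} = \sqrt{\left(3 - \sqrt{\left(-13\right)^{2} + \left(-34\right)^{2}}\right) - 195052} = \sqrt{\left(3 - \sqrt{169 + 1156}\right) - 195052} = \sqrt{\left(3 - \sqrt{1325}\right) - 195052} = \sqrt{\left(3 - 5 \sqrt{53}\right) - 195052} = \sqrt{-195049 - 5 \sqrt{53}}$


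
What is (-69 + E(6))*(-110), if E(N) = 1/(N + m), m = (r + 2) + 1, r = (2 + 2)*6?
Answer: 22760/3 ≈ 7586.7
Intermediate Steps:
r = 24 (r = 4*6 = 24)
m = 27 (m = (24 + 2) + 1 = 26 + 1 = 27)
E(N) = 1/(27 + N) (E(N) = 1/(N + 27) = 1/(27 + N))
(-69 + E(6))*(-110) = (-69 + 1/(27 + 6))*(-110) = (-69 + 1/33)*(-110) = -2276/33*(-110) = 22760/3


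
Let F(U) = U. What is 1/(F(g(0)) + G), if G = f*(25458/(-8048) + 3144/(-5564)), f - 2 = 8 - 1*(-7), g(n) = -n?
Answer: -5597384/354771351 ≈ -0.015777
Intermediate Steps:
f = 17 (f = 2 + (8 - 1*(-7)) = 2 + (8 + 7) = 2 + 15 = 17)
G = -354771351/5597384 (G = 17*(25458/(-8048) + 3144/(-5564)) = 17*(25458*(-1/8048) + 3144*(-1/5564)) = 17*(-12729/4024 - 786/1391) = 17*(-20868903/5597384) = -354771351/5597384 ≈ -63.382)
1/(F(g(0)) + G) = 1/(-1*0 - 354771351/5597384) = 1/(0 - 354771351/5597384) = 1/(-354771351/5597384) = -5597384/354771351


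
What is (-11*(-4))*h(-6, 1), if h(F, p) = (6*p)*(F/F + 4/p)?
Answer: 1320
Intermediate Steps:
h(F, p) = 6*p*(1 + 4/p) (h(F, p) = (6*p)*(1 + 4/p) = 6*p*(1 + 4/p))
(-11*(-4))*h(-6, 1) = (-11*(-4))*(24 + 6*1) = 44*(24 + 6) = 44*30 = 1320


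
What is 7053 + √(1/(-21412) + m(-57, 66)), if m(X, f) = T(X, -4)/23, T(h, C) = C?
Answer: 7053 + 3*I*√1171969761/246238 ≈ 7053.0 + 0.41708*I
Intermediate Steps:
m(X, f) = -4/23
7053 + √(1/(-21412) + m(-57, 66)) = 7053 + √(1/(-21412) - 4/23) = 7053 + √(-1/21412 - 4/23) = 7053 + √(-85671/492476) = 7053 + 3*I*√1171969761/246238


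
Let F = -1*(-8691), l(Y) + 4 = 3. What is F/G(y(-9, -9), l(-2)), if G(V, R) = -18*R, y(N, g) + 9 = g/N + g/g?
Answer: 2897/6 ≈ 482.83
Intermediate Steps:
y(N, g) = -8 + g/N (y(N, g) = -9 + (g/N + g/g) = -9 + (g/N + 1) = -9 + (1 + g/N) = -8 + g/N)
l(Y) = -1 (l(Y) = -4 + 3 = -1)
F = 8691
F/G(y(-9, -9), l(-2)) = 8691/((-18*(-1))) = 8691/18 = 8691*(1/18) = 2897/6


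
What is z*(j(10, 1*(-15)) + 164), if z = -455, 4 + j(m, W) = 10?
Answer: -77350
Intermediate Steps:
j(m, W) = 6 (j(m, W) = -4 + 10 = 6)
z*(j(10, 1*(-15)) + 164) = -455*(6 + 164) = -455*170 = -77350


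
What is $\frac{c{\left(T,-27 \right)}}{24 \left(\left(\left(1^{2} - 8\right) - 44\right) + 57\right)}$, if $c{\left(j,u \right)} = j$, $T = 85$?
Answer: $\frac{85}{144} \approx 0.59028$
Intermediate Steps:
$\frac{c{\left(T,-27 \right)}}{24 \left(\left(\left(1^{2} - 8\right) - 44\right) + 57\right)} = \frac{85}{24 \left(\left(\left(1^{2} - 8\right) - 44\right) + 57\right)} = \frac{85}{24 \left(\left(\left(1 - 8\right) - 44\right) + 57\right)} = \frac{85}{24 \left(\left(-7 - 44\right) + 57\right)} = \frac{85}{24 \left(-51 + 57\right)} = \frac{85}{24 \cdot 6} = \frac{85}{144}$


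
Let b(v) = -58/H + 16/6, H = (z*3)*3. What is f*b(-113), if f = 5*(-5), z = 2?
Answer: 125/9 ≈ 13.889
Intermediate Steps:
H = 18 (H = (2*3)*3 = 6*3 = 18)
f = -25
b(v) = -5/9 (b(v) = -58/18 + 16/6 = -58*1/18 + 16*(⅙) = -29/9 + 8/3 = -5/9)
f*b(-113) = -25*(-5/9) = 125/9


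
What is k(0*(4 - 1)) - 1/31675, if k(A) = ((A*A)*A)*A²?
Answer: -1/31675 ≈ -3.1571e-5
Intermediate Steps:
k(A) = A⁵ (k(A) = (A²*A)*A² = A³*A² = A⁵)
k(0*(4 - 1)) - 1/31675 = (0*(4 - 1))⁵ - 1/31675 = (0*3)⁵ - 1*1/31675 = 0⁵ - 1/31675 = 0 - 1/31675 = -1/31675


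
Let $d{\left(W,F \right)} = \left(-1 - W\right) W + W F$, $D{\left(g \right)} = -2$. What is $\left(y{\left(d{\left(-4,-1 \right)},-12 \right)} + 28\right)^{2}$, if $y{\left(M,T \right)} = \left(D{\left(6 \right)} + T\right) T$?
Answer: $38416$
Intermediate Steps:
$d{\left(W,F \right)} = F W + W \left(-1 - W\right)$ ($d{\left(W,F \right)} = W \left(-1 - W\right) + F W = F W + W \left(-1 - W\right)$)
$y{\left(M,T \right)} = T \left(-2 + T\right)$ ($y{\left(M,T \right)} = \left(-2 + T\right) T = T \left(-2 + T\right)$)
$\left(y{\left(d{\left(-4,-1 \right)},-12 \right)} + 28\right)^{2} = \left(- 12 \left(-2 - 12\right) + 28\right)^{2} = \left(\left(-12\right) \left(-14\right) + 28\right)^{2} = \left(168 + 28\right)^{2} = 196^{2} = 38416$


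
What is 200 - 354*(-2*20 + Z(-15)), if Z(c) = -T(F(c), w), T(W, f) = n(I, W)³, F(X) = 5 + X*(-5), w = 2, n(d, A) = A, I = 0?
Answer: 181262360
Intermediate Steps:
F(X) = 5 - 5*X
T(W, f) = W³
Z(c) = -(5 - 5*c)³
200 - 354*(-2*20 + Z(-15)) = 200 - 354*(-2*20 + 125*(-1 - 15)³) = 200 - 354*(-40 + 125*(-16)³) = 200 - 354*(-40 + 125*(-4096)) = 200 - 354*(-40 - 512000) = 200 - 354*(-512040) = 200 + 181262160 = 181262360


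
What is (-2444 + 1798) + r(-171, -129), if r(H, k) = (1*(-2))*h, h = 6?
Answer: -658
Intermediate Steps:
r(H, k) = -12 (r(H, k) = (1*(-2))*6 = -2*6 = -12)
(-2444 + 1798) + r(-171, -129) = (-2444 + 1798) - 12 = -646 - 12 = -658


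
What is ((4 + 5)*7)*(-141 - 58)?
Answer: -12537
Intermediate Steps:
((4 + 5)*7)*(-141 - 58) = (9*7)*(-199) = 63*(-199) = -12537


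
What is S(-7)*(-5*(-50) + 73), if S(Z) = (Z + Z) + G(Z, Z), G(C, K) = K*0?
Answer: -4522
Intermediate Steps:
G(C, K) = 0
S(Z) = 2*Z (S(Z) = (Z + Z) + 0 = 2*Z + 0 = 2*Z)
S(-7)*(-5*(-50) + 73) = (2*(-7))*(-5*(-50) + 73) = -14*(250 + 73) = -14*323 = -4522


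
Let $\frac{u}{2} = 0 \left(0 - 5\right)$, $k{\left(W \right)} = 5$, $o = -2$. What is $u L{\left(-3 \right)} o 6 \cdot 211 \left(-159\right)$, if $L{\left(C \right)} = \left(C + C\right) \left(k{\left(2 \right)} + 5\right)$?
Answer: $0$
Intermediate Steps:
$L{\left(C \right)} = 20 C$ ($L{\left(C \right)} = \left(C + C\right) \left(5 + 5\right) = 2 C 10 = 20 C$)
$u = 0$ ($u = 2 \cdot 0 \left(0 - 5\right) = 2 \cdot 0 \left(-5\right) = 2 \cdot 0 = 0$)
$u L{\left(-3 \right)} o 6 \cdot 211 \left(-159\right) = 0 \cdot 20 \left(-3\right) \left(-2\right) 6 \cdot 211 \left(-159\right) = 0 \left(-60\right) \left(-2\right) 6 \cdot 211 \left(-159\right) = 0 \cdot 120 \cdot 6 \cdot 211 \left(-159\right) = 0 \cdot 720 \cdot 211 \left(-159\right) = 0 \cdot 211 \left(-159\right) = 0 \left(-159\right) = 0$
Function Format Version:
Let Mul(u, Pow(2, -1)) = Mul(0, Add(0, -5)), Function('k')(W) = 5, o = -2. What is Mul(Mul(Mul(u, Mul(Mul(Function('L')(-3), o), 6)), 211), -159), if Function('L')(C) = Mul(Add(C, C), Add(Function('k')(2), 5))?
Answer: 0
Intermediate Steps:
Function('L')(C) = Mul(20, C) (Function('L')(C) = Mul(Add(C, C), Add(5, 5)) = Mul(Mul(2, C), 10) = Mul(20, C))
u = 0 (u = Mul(2, Mul(0, Add(0, -5))) = Mul(2, Mul(0, -5)) = Mul(2, 0) = 0)
Mul(Mul(Mul(u, Mul(Mul(Function('L')(-3), o), 6)), 211), -159) = Mul(Mul(Mul(0, Mul(Mul(Mul(20, -3), -2), 6)), 211), -159) = Mul(Mul(Mul(0, Mul(Mul(-60, -2), 6)), 211), -159) = Mul(Mul(Mul(0, Mul(120, 6)), 211), -159) = Mul(Mul(Mul(0, 720), 211), -159) = Mul(Mul(0, 211), -159) = Mul(0, -159) = 0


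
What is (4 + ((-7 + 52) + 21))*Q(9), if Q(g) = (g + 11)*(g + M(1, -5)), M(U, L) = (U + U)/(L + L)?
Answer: 12320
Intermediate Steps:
M(U, L) = U/L (M(U, L) = (2*U)/((2*L)) = (2*U)*(1/(2*L)) = U/L)
Q(g) = (11 + g)*(-⅕ + g) (Q(g) = (g + 11)*(g + 1/(-5)) = (11 + g)*(g + 1*(-⅕)) = (11 + g)*(g - ⅕) = (11 + g)*(-⅕ + g))
(4 + ((-7 + 52) + 21))*Q(9) = (4 + ((-7 + 52) + 21))*(-11/5 + 9² + (54/5)*9) = (4 + (45 + 21))*(-11/5 + 81 + 486/5) = (4 + 66)*176 = 70*176 = 12320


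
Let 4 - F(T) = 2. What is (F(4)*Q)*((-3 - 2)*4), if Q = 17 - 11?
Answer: -240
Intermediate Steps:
F(T) = 2 (F(T) = 4 - 1*2 = 4 - 2 = 2)
Q = 6
(F(4)*Q)*((-3 - 2)*4) = (2*6)*((-3 - 2)*4) = 12*(-5*4) = 12*(-20) = -240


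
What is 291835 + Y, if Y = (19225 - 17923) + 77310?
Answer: 370447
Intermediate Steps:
Y = 78612 (Y = 1302 + 77310 = 78612)
291835 + Y = 291835 + 78612 = 370447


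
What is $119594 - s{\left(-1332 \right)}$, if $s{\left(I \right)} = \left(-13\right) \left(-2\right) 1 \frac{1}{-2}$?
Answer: $119607$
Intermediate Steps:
$s{\left(I \right)} = -13$ ($s{\left(I \right)} = 26 \cdot 1 \left(- \frac{1}{2}\right) = 26 \left(- \frac{1}{2}\right) = -13$)
$119594 - s{\left(-1332 \right)} = 119594 - -13 = 119594 + 13 = 119607$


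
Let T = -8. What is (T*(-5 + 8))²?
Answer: 576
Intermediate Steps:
(T*(-5 + 8))² = (-8*(-5 + 8))² = (-8*3)² = (-24)² = 576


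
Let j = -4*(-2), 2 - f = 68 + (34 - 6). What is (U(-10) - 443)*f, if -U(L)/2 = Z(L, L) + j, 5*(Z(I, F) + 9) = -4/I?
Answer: 1036726/25 ≈ 41469.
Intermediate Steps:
f = -94 (f = 2 - (68 + (34 - 6)) = 2 - (68 + 28) = 2 - 1*96 = 2 - 96 = -94)
Z(I, F) = -9 - 4/(5*I) (Z(I, F) = -9 + (-4/I)/5 = -9 - 4/(5*I))
j = 8
U(L) = 2 + 8/(5*L) (U(L) = -2*((-9 - 4/(5*L)) + 8) = -2*(-1 - 4/(5*L)) = 2 + 8/(5*L))
(U(-10) - 443)*f = ((2 + (8/5)/(-10)) - 443)*(-94) = ((2 + (8/5)*(-1/10)) - 443)*(-94) = ((2 - 4/25) - 443)*(-94) = (46/25 - 443)*(-94) = -11029/25*(-94) = 1036726/25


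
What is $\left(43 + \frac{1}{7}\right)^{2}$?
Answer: $\frac{91204}{49} \approx 1861.3$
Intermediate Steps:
$\left(43 + \frac{1}{7}\right)^{2} = \left(\frac{302}{7}\right)^{2} = \frac{91204}{49}$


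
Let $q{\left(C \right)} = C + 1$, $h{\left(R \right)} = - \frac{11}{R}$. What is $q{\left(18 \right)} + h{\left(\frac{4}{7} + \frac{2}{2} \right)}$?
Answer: $12$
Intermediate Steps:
$q{\left(C \right)} = 1 + C$
$q{\left(18 \right)} + h{\left(\frac{4}{7} + \frac{2}{2} \right)} = \left(1 + 18\right) - \frac{11}{\frac{4}{7} + \frac{2}{2}} = 19 - \frac{11}{4 \cdot \frac{1}{7} + 2 \cdot \frac{1}{2}} = 19 - \frac{11}{\frac{4}{7} + 1} = 19 - \frac{11}{\frac{11}{7}} = 19 - 7 = 12$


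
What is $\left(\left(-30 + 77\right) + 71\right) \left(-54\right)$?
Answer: $-6372$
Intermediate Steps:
$\left(\left(-30 + 77\right) + 71\right) \left(-54\right) = \left(47 + 71\right) \left(-54\right) = 118 \left(-54\right) = -6372$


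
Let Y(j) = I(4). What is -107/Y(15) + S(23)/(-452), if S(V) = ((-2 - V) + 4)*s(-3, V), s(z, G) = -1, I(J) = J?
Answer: -3028/113 ≈ -26.796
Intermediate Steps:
Y(j) = 4
S(V) = -2 + V (S(V) = ((-2 - V) + 4)*(-1) = (2 - V)*(-1) = -2 + V)
-107/Y(15) + S(23)/(-452) = -107/4 + (-2 + 23)/(-452) = -107*¼ + 21*(-1/452) = -107/4 - 21/452 = -3028/113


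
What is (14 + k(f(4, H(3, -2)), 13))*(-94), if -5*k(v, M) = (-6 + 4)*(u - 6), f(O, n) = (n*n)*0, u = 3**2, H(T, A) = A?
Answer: -7144/5 ≈ -1428.8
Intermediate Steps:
u = 9
f(O, n) = 0 (f(O, n) = n**2*0 = 0)
k(v, M) = 6/5 (k(v, M) = -(-6 + 4)*(9 - 6)/5 = -(-2)*3/5 = -1/5*(-6) = 6/5)
(14 + k(f(4, H(3, -2)), 13))*(-94) = (14 + 6/5)*(-94) = (76/5)*(-94) = -7144/5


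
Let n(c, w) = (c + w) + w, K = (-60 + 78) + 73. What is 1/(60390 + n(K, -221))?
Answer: 1/60039 ≈ 1.6656e-5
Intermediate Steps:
K = 91 (K = 18 + 73 = 91)
n(c, w) = c + 2*w
1/(60390 + n(K, -221)) = 1/(60390 + (91 + 2*(-221))) = 1/(60390 + (91 - 442)) = 1/(60390 - 351) = 1/60039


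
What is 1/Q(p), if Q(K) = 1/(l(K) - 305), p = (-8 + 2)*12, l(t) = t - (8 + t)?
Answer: -313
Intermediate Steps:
l(t) = -8 (l(t) = t + (-8 - t) = -8)
p = -72 (p = -6*12 = -72)
Q(K) = -1/313 (Q(K) = 1/(-8 - 305) = 1/(-313) = -1/313)
1/Q(p) = 1/(-1/313) = -313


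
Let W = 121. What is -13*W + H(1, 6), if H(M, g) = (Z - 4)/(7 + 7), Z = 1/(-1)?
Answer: -22027/14 ≈ -1573.4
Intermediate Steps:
Z = -1
H(M, g) = -5/14 (H(M, g) = (-1 - 4)/(7 + 7) = -5/14)
-13*W + H(1, 6) = -13*121 - 5/14 = -1573 - 5/14 = -22027/14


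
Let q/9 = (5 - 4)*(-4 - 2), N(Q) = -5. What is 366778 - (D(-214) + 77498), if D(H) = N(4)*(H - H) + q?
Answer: 289334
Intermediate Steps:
q = -54 (q = 9*((5 - 4)*(-4 - 2)) = 9*(1*(-6)) = 9*(-6) = -54)
D(H) = -54 (D(H) = -5*(H - H) - 54 = -5*0 - 54 = 0 - 54 = -54)
366778 - (D(-214) + 77498) = 366778 - (-54 + 77498) = 366778 - 1*77444 = 366778 - 77444 = 289334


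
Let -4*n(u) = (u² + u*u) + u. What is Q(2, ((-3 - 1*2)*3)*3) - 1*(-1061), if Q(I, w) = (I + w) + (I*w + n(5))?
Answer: 3657/4 ≈ 914.25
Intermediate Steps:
n(u) = -u²/2 - u/4 (n(u) = -((u² + u*u) + u)/4 = -((u² + u²) + u)/4 = -(2*u² + u)/4 = -(u + 2*u²)/4 = -u²/2 - u/4)
Q(I, w) = -55/4 + I + w + I*w (Q(I, w) = (I + w) + (I*w - ¼*5*(1 + 2*5)) = (I + w) + (I*w - ¼*5*(1 + 10)) = (I + w) + (I*w - ¼*5*11) = (I + w) + (I*w - 55/4) = (I + w) + (-55/4 + I*w) = -55/4 + I + w + I*w)
Q(2, ((-3 - 1*2)*3)*3) - 1*(-1061) = (-55/4 + 2 + ((-3 - 1*2)*3)*3 + 2*(((-3 - 1*2)*3)*3)) - 1*(-1061) = (-55/4 + 2 + ((-3 - 2)*3)*3 + 2*(((-3 - 2)*3)*3)) + 1061 = (-55/4 + 2 - 5*3*3 + 2*(-5*3*3)) + 1061 = (-55/4 + 2 - 15*3 + 2*(-15*3)) + 1061 = (-55/4 + 2 - 45 + 2*(-45)) + 1061 = (-55/4 + 2 - 45 - 90) + 1061 = -587/4 + 1061 = 3657/4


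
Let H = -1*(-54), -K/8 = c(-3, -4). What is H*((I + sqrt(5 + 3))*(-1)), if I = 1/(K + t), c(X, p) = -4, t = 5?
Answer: -54/37 - 108*sqrt(2) ≈ -154.19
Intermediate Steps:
K = 32 (K = -8*(-4) = 32)
H = 54
I = 1/37 (I = 1/(32 + 5) = 1/37 ≈ 0.027027)
H*((I + sqrt(5 + 3))*(-1)) = 54*((1/37 + sqrt(5 + 3))*(-1)) = 54*((1/37 + sqrt(8))*(-1)) = 54*((1/37 + 2*sqrt(2))*(-1)) = 54*(-1/37 - 2*sqrt(2)) = -54/37 - 108*sqrt(2)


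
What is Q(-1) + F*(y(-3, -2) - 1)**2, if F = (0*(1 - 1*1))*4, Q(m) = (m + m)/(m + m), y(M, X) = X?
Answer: 1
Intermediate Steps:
Q(m) = 1 (Q(m) = (2*m)/((2*m)) = (2*m)*(1/(2*m)) = 1)
F = 0 (F = (0*(1 - 1))*4 = (0*0)*4 = 0*4 = 0)
Q(-1) + F*(y(-3, -2) - 1)**2 = 1 + 0*(-2 - 1)**2 = 1 + 0*(-3)**2 = 1 + 0*9 = 1 + 0 = 1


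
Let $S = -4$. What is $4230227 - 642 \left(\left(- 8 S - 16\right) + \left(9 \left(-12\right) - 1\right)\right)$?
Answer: $4289933$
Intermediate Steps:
$4230227 - 642 \left(\left(- 8 S - 16\right) + \left(9 \left(-12\right) - 1\right)\right) = 4230227 - 642 \left(\left(\left(-8\right) \left(-4\right) - 16\right) + \left(9 \left(-12\right) - 1\right)\right) = 4230227 - 642 \left(\left(32 - 16\right) - 109\right) = 4230227 - 642 \left(16 - 109\right) = 4230227 - 642 \left(-93\right) = 4230227 - -59706 = 4230227 + 59706 = 4289933$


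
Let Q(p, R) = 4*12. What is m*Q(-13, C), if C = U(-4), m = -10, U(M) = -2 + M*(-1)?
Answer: -480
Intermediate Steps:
U(M) = -2 - M
C = 2 (C = -2 - 1*(-4) = -2 + 4 = 2)
Q(p, R) = 48
m*Q(-13, C) = -10*48 = -480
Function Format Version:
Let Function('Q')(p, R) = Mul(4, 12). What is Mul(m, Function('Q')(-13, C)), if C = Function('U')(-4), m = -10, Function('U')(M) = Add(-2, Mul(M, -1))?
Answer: -480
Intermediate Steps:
Function('U')(M) = Add(-2, Mul(-1, M))
C = 2 (C = Add(-2, Mul(-1, -4)) = Add(-2, 4) = 2)
Function('Q')(p, R) = 48
Mul(m, Function('Q')(-13, C)) = Mul(-10, 48) = -480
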